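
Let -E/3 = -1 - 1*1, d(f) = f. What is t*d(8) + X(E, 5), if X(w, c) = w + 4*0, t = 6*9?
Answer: 438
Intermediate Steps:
t = 54
E = 6 (E = -3*(-1 - 1*1) = -3*(-1 - 1) = -3*(-2) = 6)
X(w, c) = w (X(w, c) = w + 0 = w)
t*d(8) + X(E, 5) = 54*8 + 6 = 432 + 6 = 438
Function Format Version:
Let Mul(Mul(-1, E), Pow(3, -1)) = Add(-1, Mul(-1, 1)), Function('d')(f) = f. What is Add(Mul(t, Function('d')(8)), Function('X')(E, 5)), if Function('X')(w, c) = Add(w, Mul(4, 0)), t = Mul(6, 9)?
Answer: 438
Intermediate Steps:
t = 54
E = 6 (E = Mul(-3, Add(-1, Mul(-1, 1))) = Mul(-3, Add(-1, -1)) = Mul(-3, -2) = 6)
Function('X')(w, c) = w (Function('X')(w, c) = Add(w, 0) = w)
Add(Mul(t, Function('d')(8)), Function('X')(E, 5)) = Add(Mul(54, 8), 6) = Add(432, 6) = 438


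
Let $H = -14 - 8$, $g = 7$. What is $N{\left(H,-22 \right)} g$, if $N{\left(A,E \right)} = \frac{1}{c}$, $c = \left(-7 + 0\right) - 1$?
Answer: $- \frac{7}{8} \approx -0.875$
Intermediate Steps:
$H = -22$ ($H = -14 - 8 = -22$)
$c = -8$ ($c = -7 - 1 = -8$)
$N{\left(A,E \right)} = - \frac{1}{8}$ ($N{\left(A,E \right)} = \frac{1}{-8} = - \frac{1}{8}$)
$N{\left(H,-22 \right)} g = \left(- \frac{1}{8}\right) 7 = - \frac{7}{8}$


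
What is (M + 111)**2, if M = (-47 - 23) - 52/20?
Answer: 36864/25 ≈ 1474.6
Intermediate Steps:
M = -363/5 (M = -70 - 52*1/20 = -70 - 13/5 = -363/5 ≈ -72.600)
(M + 111)**2 = (-363/5 + 111)**2 = (192/5)**2 = 36864/25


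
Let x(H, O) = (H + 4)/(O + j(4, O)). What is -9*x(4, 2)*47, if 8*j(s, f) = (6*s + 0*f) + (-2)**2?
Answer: -6768/11 ≈ -615.27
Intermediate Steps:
j(s, f) = 1/2 + 3*s/4 (j(s, f) = ((6*s + 0*f) + (-2)**2)/8 = ((6*s + 0) + 4)/8 = (6*s + 4)/8 = (4 + 6*s)/8 = 1/2 + 3*s/4)
x(H, O) = (4 + H)/(7/2 + O) (x(H, O) = (H + 4)/(O + (1/2 + (3/4)*4)) = (4 + H)/(O + (1/2 + 3)) = (4 + H)/(O + 7/2) = (4 + H)/(7/2 + O))
-9*x(4, 2)*47 = -18*(4 + 4)/(7 + 2*2)*47 = -18*8/(7 + 4)*47 = -18*8/11*47 = -9*16/11*47 = -144/11*47 = -6768/11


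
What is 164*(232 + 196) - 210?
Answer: 69982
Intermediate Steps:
164*(232 + 196) - 210 = 164*428 - 210 = 70192 - 210 = 69982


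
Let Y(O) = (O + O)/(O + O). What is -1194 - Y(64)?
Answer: -1195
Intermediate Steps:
Y(O) = 1 (Y(O) = (2*O)/((2*O)) = (2*O)*(1/(2*O)) = 1)
-1194 - Y(64) = -1194 - 1*1 = -1194 - 1 = -1195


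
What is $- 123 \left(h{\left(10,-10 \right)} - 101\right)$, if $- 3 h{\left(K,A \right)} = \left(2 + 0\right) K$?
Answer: $13243$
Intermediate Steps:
$h{\left(K,A \right)} = - \frac{2 K}{3}$ ($h{\left(K,A \right)} = - \frac{\left(2 + 0\right) K}{3} = - \frac{2 K}{3}$)
$- 123 \left(h{\left(10,-10 \right)} - 101\right) = - 123 \left(\left(- \frac{2}{3}\right) 10 - 101\right) = - 123 \left(- \frac{20}{3} - 101\right) = \left(-123\right) \left(- \frac{323}{3}\right) = 13243$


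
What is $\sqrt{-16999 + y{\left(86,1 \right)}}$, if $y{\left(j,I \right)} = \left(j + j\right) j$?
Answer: $i \sqrt{2207} \approx 46.979 i$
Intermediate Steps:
$y{\left(j,I \right)} = 2 j^{2}$ ($y{\left(j,I \right)} = 2 j j = 2 j^{2}$)
$\sqrt{-16999 + y{\left(86,1 \right)}} = \sqrt{-16999 + 2 \cdot 86^{2}} = \sqrt{-16999 + 2 \cdot 7396} = \sqrt{-16999 + 14792} = \sqrt{-2207} = i \sqrt{2207}$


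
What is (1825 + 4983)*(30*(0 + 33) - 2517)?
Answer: -10395816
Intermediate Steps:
(1825 + 4983)*(30*(0 + 33) - 2517) = 6808*(30*33 - 2517) = 6808*(990 - 2517) = 6808*(-1527) = -10395816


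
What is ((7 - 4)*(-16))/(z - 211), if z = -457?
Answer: 12/167 ≈ 0.071856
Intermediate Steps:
((7 - 4)*(-16))/(z - 211) = ((7 - 4)*(-16))/(-457 - 211) = (3*(-16))/(-668) = -48*(-1/668) = 12/167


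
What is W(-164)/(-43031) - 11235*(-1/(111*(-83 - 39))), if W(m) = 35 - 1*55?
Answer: -4352995/5249782 ≈ -0.82918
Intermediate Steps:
W(m) = -20 (W(m) = 35 - 55 = -20)
W(-164)/(-43031) - 11235*(-1/(111*(-83 - 39))) = -20/(-43031) - 11235*(-1/(111*(-83 - 39))) = -20*(-1/43031) - 11235/((-122*(-111))) = 20/43031 - 11235/13542 = 20/43031 - 11235*1/13542 = 20/43031 - 3745/4514 = -4352995/5249782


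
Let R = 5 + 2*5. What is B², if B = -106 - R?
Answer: 14641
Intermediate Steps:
R = 15 (R = 5 + 10 = 15)
B = -121 (B = -106 - 1*15 = -106 - 15 = -121)
B² = (-121)² = 14641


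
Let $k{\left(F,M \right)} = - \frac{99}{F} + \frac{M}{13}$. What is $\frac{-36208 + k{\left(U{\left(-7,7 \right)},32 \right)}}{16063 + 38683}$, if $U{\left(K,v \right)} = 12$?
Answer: $- \frac{1883117}{2846792} \approx -0.66149$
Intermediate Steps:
$k{\left(F,M \right)} = - \frac{99}{F} + \frac{M}{13}$ ($k{\left(F,M \right)} = - \frac{99}{F} + M \frac{1}{13} = - \frac{99}{F} + \frac{M}{13}$)
$\frac{-36208 + k{\left(U{\left(-7,7 \right)},32 \right)}}{16063 + 38683} = \frac{-36208 + \left(- \frac{99}{12} + \frac{1}{13} \cdot 32\right)}{16063 + 38683} = \frac{-36208 + \left(\left(-99\right) \frac{1}{12} + \frac{32}{13}\right)}{54746} = \left(-36208 + \left(- \frac{33}{4} + \frac{32}{13}\right)\right) \frac{1}{54746} = \left(-36208 - \frac{301}{52}\right) \frac{1}{54746} = \left(- \frac{1883117}{52}\right) \frac{1}{54746} = - \frac{1883117}{2846792}$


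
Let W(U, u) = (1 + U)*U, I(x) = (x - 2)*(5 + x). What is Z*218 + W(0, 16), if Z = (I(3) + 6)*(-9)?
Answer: -27468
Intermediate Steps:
I(x) = (-2 + x)*(5 + x)
Z = -126 (Z = ((-10 + 3**2 + 3*3) + 6)*(-9) = ((-10 + 9 + 9) + 6)*(-9) = (8 + 6)*(-9) = 14*(-9) = -126)
W(U, u) = U*(1 + U)
Z*218 + W(0, 16) = -126*218 + 0*(1 + 0) = -27468 + 0*1 = -27468 + 0 = -27468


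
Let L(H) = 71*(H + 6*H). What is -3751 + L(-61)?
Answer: -34068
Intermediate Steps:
L(H) = 497*H (L(H) = 71*(7*H) = 497*H)
-3751 + L(-61) = -3751 + 497*(-61) = -3751 - 30317 = -34068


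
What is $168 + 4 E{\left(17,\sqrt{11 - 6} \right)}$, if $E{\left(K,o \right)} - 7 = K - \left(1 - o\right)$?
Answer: $260 + 4 \sqrt{5} \approx 268.94$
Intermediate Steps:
$E{\left(K,o \right)} = 6 + K + o$ ($E{\left(K,o \right)} = 7 - \left(1 - K - o\right) = 7 + \left(K + \left(-1 + o\right)\right) = 7 + \left(-1 + K + o\right) = 6 + K + o$)
$168 + 4 E{\left(17,\sqrt{11 - 6} \right)} = 168 + 4 \left(6 + 17 + \sqrt{11 - 6}\right) = 168 + 4 \left(6 + 17 + \sqrt{5}\right) = 168 + 4 \left(23 + \sqrt{5}\right) = 168 + \left(92 + 4 \sqrt{5}\right) = 260 + 4 \sqrt{5}$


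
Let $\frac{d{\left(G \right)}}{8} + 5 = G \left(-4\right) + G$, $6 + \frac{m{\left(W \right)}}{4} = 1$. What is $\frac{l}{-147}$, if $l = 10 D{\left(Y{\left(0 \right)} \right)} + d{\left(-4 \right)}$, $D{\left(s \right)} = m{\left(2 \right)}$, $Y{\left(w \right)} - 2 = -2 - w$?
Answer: $\frac{48}{49} \approx 0.97959$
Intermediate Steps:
$Y{\left(w \right)} = - w$ ($Y{\left(w \right)} = 2 - \left(2 + w\right) = - w$)
$m{\left(W \right)} = -20$ ($m{\left(W \right)} = -24 + 4 \cdot 1 = -24 + 4 = -20$)
$D{\left(s \right)} = -20$
$d{\left(G \right)} = -40 - 24 G$ ($d{\left(G \right)} = -40 + 8 \left(G \left(-4\right) + G\right) = -40 + 8 \left(- 4 G + G\right) = -40 + 8 \left(- 3 G\right) = -40 - 24 G$)
$l = -144$ ($l = 10 \left(-20\right) - -56 = -200 + \left(-40 + 96\right) = -200 + 56 = -144$)
$\frac{l}{-147} = - \frac{144}{-147} = \left(-144\right) \left(- \frac{1}{147}\right) = \frac{48}{49}$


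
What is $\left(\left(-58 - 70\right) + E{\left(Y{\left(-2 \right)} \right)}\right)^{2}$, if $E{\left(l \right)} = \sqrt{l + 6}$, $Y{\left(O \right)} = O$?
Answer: $15876$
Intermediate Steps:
$E{\left(l \right)} = \sqrt{6 + l}$
$\left(\left(-58 - 70\right) + E{\left(Y{\left(-2 \right)} \right)}\right)^{2} = \left(\left(-58 - 70\right) + \sqrt{6 - 2}\right)^{2} = \left(\left(-58 - 70\right) + \sqrt{4}\right)^{2} = \left(-128 + 2\right)^{2} = \left(-126\right)^{2} = 15876$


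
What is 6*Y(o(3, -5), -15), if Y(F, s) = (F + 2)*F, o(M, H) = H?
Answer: 90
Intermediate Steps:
Y(F, s) = F*(2 + F) (Y(F, s) = (2 + F)*F = F*(2 + F))
6*Y(o(3, -5), -15) = 6*(-5*(2 - 5)) = 6*(-5*(-3)) = 6*15 = 90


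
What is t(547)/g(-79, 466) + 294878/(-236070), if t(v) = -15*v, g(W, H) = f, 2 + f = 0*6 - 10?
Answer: 322235969/472140 ≈ 682.50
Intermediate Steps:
f = -12 (f = -2 + (0*6 - 10) = -2 + (0 - 10) = -2 - 10 = -12)
g(W, H) = -12
t(547)/g(-79, 466) + 294878/(-236070) = -15*547/(-12) + 294878/(-236070) = -8205*(-1/12) + 294878*(-1/236070) = 2735/4 - 147439/118035 = 322235969/472140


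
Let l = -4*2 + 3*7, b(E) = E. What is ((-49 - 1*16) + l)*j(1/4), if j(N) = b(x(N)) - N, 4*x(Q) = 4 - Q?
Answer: -143/4 ≈ -35.750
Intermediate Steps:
x(Q) = 1 - Q/4 (x(Q) = (4 - Q)/4 = 1 - Q/4)
l = 13 (l = -8 + 21 = 13)
j(N) = 1 - 5*N/4 (j(N) = (1 - N/4) - N = 1 - 5*N/4)
((-49 - 1*16) + l)*j(1/4) = ((-49 - 1*16) + 13)*(1 - 5/4/4) = ((-49 - 16) + 13)*(1 - 5/4*¼) = (-65 + 13)*(1 - 5/16) = -52*11/16 = -143/4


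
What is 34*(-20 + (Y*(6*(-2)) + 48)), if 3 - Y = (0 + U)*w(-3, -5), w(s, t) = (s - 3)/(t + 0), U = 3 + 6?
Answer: 20672/5 ≈ 4134.4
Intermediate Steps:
U = 9
w(s, t) = (-3 + s)/t
Y = -39/5 (Y = 3 - (0 + 9)*(-3 - 3)/(-5) = 3 - 9*(-1/5*(-6)) = 3 - 9*6/5 = 3 - 1*54/5 = 3 - 54/5 = -39/5 ≈ -7.8000)
34*(-20 + (Y*(6*(-2)) + 48)) = 34*(-20 + (-234*(-2)/5 + 48)) = 34*(-20 + (-39/5*(-12) + 48)) = 34*(-20 + (468/5 + 48)) = 34*(-20 + 708/5) = 34*(608/5) = 20672/5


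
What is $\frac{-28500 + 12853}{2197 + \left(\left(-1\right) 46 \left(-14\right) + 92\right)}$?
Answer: $- \frac{15647}{2933} \approx -5.3348$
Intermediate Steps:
$\frac{-28500 + 12853}{2197 + \left(\left(-1\right) 46 \left(-14\right) + 92\right)} = - \frac{15647}{2197 + \left(\left(-46\right) \left(-14\right) + 92\right)} = - \frac{15647}{2197 + \left(644 + 92\right)} = - \frac{15647}{2197 + 736} = - \frac{15647}{2933}$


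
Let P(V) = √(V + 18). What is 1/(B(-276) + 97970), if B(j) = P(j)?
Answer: 48985/4799060579 - I*√258/9598121158 ≈ 1.0207e-5 - 1.6735e-9*I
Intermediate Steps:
P(V) = √(18 + V)
B(j) = √(18 + j)
1/(B(-276) + 97970) = 1/(√(18 - 276) + 97970) = 1/(√(-258) + 97970) = 1/(I*√258 + 97970) = 1/(97970 + I*√258)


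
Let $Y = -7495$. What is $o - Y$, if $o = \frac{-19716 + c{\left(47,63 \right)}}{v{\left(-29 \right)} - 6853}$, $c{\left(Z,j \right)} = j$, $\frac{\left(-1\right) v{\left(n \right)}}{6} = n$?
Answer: $\frac{50078758}{6679} \approx 7497.9$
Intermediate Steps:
$v{\left(n \right)} = - 6 n$
$o = \frac{19653}{6679}$ ($o = \frac{-19716 + 63}{\left(-6\right) \left(-29\right) - 6853} = - \frac{19653}{174 - 6853} = - \frac{19653}{-6679} = \left(-19653\right) \left(- \frac{1}{6679}\right) = \frac{19653}{6679} \approx 2.9425$)
$o - Y = \frac{19653}{6679} - -7495 = \frac{19653}{6679} + 7495 = \frac{50078758}{6679}$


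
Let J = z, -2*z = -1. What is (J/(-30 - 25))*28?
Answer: -14/55 ≈ -0.25455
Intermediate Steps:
z = ½ (z = -½*(-1) = ½ ≈ 0.50000)
J = ½ ≈ 0.50000
(J/(-30 - 25))*28 = (1/(2*(-30 - 25)))*28 = ((½)/(-55))*28 = ((½)*(-1/55))*28 = -1/110*28 = -14/55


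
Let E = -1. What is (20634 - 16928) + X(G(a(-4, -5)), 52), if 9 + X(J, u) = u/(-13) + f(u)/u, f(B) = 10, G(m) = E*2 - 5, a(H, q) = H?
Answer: 96023/26 ≈ 3693.2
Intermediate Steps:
G(m) = -7 (G(m) = -1*2 - 5 = -2 - 5 = -7)
X(J, u) = -9 + 10/u - u/13 (X(J, u) = -9 + (u/(-13) + 10/u) = -9 + (u*(-1/13) + 10/u) = -9 + (-u/13 + 10/u) = -9 + (10/u - u/13) = -9 + 10/u - u/13)
(20634 - 16928) + X(G(a(-4, -5)), 52) = (20634 - 16928) + (-9 + 10/52 - 1/13*52) = 3706 + (-9 + 10*(1/52) - 4) = 3706 + (-9 + 5/26 - 4) = 3706 - 333/26 = 96023/26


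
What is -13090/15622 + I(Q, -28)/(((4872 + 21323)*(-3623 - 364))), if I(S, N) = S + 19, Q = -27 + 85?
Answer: -683556899872/815776661115 ≈ -0.83792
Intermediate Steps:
Q = 58
I(S, N) = 19 + S
-13090/15622 + I(Q, -28)/(((4872 + 21323)*(-3623 - 364))) = -13090/15622 + (19 + 58)/(((4872 + 21323)*(-3623 - 364))) = -13090*1/15622 + 77/((26195*(-3987))) = -6545/7811 + 77/(-104439465) = -6545/7811 + 77*(-1/104439465) = -6545/7811 - 77/104439465 = -683556899872/815776661115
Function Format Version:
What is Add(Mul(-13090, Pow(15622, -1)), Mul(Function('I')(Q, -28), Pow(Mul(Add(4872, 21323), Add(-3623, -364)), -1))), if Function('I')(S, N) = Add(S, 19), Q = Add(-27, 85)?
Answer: Rational(-683556899872, 815776661115) ≈ -0.83792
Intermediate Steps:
Q = 58
Function('I')(S, N) = Add(19, S)
Add(Mul(-13090, Pow(15622, -1)), Mul(Function('I')(Q, -28), Pow(Mul(Add(4872, 21323), Add(-3623, -364)), -1))) = Add(Mul(-13090, Pow(15622, -1)), Mul(Add(19, 58), Pow(Mul(Add(4872, 21323), Add(-3623, -364)), -1))) = Add(Mul(-13090, Rational(1, 15622)), Mul(77, Pow(Mul(26195, -3987), -1))) = Add(Rational(-6545, 7811), Mul(77, Pow(-104439465, -1))) = Add(Rational(-6545, 7811), Mul(77, Rational(-1, 104439465))) = Add(Rational(-6545, 7811), Rational(-77, 104439465)) = Rational(-683556899872, 815776661115)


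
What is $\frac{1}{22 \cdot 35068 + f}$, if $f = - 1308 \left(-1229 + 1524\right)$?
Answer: $\frac{1}{385636} \approx 2.5931 \cdot 10^{-6}$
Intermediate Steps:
$f = -385860$ ($f = \left(-1308\right) 295 = -385860$)
$\frac{1}{22 \cdot 35068 + f} = \frac{1}{22 \cdot 35068 - 385860} = \frac{1}{771496 - 385860} = \frac{1}{385636}$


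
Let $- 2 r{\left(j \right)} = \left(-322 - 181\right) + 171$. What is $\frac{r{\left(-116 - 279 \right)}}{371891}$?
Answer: $\frac{166}{371891} \approx 0.00044637$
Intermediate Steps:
$r{\left(j \right)} = 166$ ($r{\left(j \right)} = - \frac{\left(-322 - 181\right) + 171}{2} = - \frac{-503 + 171}{2} = \left(- \frac{1}{2}\right) \left(-332\right) = 166$)
$\frac{r{\left(-116 - 279 \right)}}{371891} = \frac{166}{371891}$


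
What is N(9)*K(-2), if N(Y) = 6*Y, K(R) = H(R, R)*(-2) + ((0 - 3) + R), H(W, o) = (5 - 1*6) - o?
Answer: -378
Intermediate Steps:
H(W, o) = -1 - o (H(W, o) = (5 - 6) - o = -1 - o)
K(R) = -1 + 3*R (K(R) = (-1 - R)*(-2) + ((0 - 3) + R) = (2 + 2*R) + (-3 + R) = -1 + 3*R)
N(9)*K(-2) = (6*9)*(-1 + 3*(-2)) = 54*(-1 - 6) = 54*(-7) = -378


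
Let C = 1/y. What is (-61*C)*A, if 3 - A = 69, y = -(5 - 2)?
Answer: -1342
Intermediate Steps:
y = -3 (y = -1*3 = -3)
A = -66 (A = 3 - 1*69 = 3 - 69 = -66)
C = -⅓ (C = 1/(-3) = -⅓ ≈ -0.33333)
(-61*C)*A = -61*(-⅓)*(-66) = (61/3)*(-66) = -1342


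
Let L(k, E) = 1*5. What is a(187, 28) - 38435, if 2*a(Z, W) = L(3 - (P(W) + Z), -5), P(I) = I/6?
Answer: -76865/2 ≈ -38433.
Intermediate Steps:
P(I) = I/6 (P(I) = I*(⅙) = I/6)
L(k, E) = 5
a(Z, W) = 5/2 (a(Z, W) = (½)*5 = 5/2)
a(187, 28) - 38435 = 5/2 - 38435 = -76865/2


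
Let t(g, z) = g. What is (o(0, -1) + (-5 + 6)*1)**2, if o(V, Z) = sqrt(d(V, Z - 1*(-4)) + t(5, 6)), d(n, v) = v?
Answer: 9 + 4*sqrt(2) ≈ 14.657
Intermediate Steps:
o(V, Z) = sqrt(9 + Z) (o(V, Z) = sqrt((Z - 1*(-4)) + 5) = sqrt((Z + 4) + 5) = sqrt((4 + Z) + 5) = sqrt(9 + Z))
(o(0, -1) + (-5 + 6)*1)**2 = (sqrt(9 - 1) + (-5 + 6)*1)**2 = (sqrt(8) + 1*1)**2 = (2*sqrt(2) + 1)**2 = (1 + 2*sqrt(2))**2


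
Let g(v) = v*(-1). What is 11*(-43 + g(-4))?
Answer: -429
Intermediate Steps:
g(v) = -v
11*(-43 + g(-4)) = 11*(-43 - 1*(-4)) = 11*(-43 + 4) = 11*(-39) = -429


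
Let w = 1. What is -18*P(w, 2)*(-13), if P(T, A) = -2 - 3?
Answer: -1170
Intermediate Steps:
P(T, A) = -5
-18*P(w, 2)*(-13) = -18*(-5)*(-13) = 90*(-13) = -1170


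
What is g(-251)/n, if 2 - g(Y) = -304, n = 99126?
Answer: 17/5507 ≈ 0.0030870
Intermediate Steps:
g(Y) = 306 (g(Y) = 2 - 1*(-304) = 2 + 304 = 306)
g(-251)/n = 306/99126 = 306*(1/99126) = 17/5507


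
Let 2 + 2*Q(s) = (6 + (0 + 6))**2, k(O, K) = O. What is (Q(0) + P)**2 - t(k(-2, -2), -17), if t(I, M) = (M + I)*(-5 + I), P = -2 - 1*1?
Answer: 4491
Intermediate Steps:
P = -3 (P = -2 - 1 = -3)
t(I, M) = (-5 + I)*(I + M) (t(I, M) = (I + M)*(-5 + I) = (-5 + I)*(I + M))
Q(s) = 71 (Q(s) = -1 + (6 + (0 + 6))**2/2 = -1 + (6 + 6)**2/2 = -1 + (1/2)*12**2 = -1 + (1/2)*144 = -1 + 72 = 71)
(Q(0) + P)**2 - t(k(-2, -2), -17) = (71 - 3)**2 - ((-2)**2 - 5*(-2) - 5*(-17) - 2*(-17)) = 68**2 - (4 + 10 + 85 + 34) = 4624 - 1*133 = 4624 - 133 = 4491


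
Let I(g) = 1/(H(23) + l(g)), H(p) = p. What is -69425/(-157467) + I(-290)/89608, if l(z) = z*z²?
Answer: 50574896428876111/114711951256378824 ≈ 0.44089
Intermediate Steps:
l(z) = z³
I(g) = 1/(23 + g³)
-69425/(-157467) + I(-290)/89608 = -69425/(-157467) + 1/((23 + (-290)³)*89608) = -69425*(-1/157467) + (1/89608)/(23 - 24389000) = 69425/157467 + (1/89608)/(-24388977) = 69425/157467 - 1/24388977*1/89608 = 69425/157467 - 1/2185447451016 = 50574896428876111/114711951256378824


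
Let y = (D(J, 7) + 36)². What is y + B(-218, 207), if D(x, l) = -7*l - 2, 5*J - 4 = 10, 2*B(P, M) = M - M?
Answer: 225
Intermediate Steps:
B(P, M) = 0 (B(P, M) = (M - M)/2 = (½)*0 = 0)
J = 14/5 (J = ⅘ + (⅕)*10 = ⅘ + 2 = 14/5 ≈ 2.8000)
D(x, l) = -2 - 7*l
y = 225 (y = ((-2 - 7*7) + 36)² = ((-2 - 49) + 36)² = (-51 + 36)² = (-15)² = 225)
y + B(-218, 207) = 225 + 0 = 225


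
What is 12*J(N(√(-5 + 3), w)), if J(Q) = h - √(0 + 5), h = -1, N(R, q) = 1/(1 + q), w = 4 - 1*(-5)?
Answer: -12 - 12*√5 ≈ -38.833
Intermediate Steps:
w = 9 (w = 4 + 5 = 9)
J(Q) = -1 - √5 (J(Q) = -1 - √(0 + 5) = -1 - √5)
12*J(N(√(-5 + 3), w)) = 12*(-1 - √5) = -12 - 12*√5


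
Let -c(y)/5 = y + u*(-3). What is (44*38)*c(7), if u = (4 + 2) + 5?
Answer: 217360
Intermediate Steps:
u = 11 (u = 6 + 5 = 11)
c(y) = 165 - 5*y (c(y) = -5*(y + 11*(-3)) = -5*(y - 33) = -5*(-33 + y) = 165 - 5*y)
(44*38)*c(7) = (44*38)*(165 - 5*7) = 1672*(165 - 35) = 1672*130 = 217360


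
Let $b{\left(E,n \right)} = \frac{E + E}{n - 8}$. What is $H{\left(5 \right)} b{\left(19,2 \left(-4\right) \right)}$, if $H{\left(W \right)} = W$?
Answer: $- \frac{95}{8} \approx -11.875$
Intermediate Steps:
$b{\left(E,n \right)} = \frac{2 E}{-8 + n}$
$H{\left(5 \right)} b{\left(19,2 \left(-4\right) \right)} = 5 \cdot 2 \cdot 19 \frac{1}{-8 + 2 \left(-4\right)} = 5 \cdot 2 \cdot 19 \frac{1}{-8 - 8} = 5 \cdot 2 \cdot 19 \frac{1}{-16} = 5 \cdot 2 \cdot 19 \left(- \frac{1}{16}\right) = 5 \left(- \frac{19}{8}\right) = - \frac{95}{8}$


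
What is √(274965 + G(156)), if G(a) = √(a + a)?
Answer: √(274965 + 2*√78) ≈ 524.39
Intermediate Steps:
G(a) = √2*√a (G(a) = √(2*a) = √2*√a)
√(274965 + G(156)) = √(274965 + √2*√156) = √(274965 + √2*(2*√39)) = √(274965 + 2*√78)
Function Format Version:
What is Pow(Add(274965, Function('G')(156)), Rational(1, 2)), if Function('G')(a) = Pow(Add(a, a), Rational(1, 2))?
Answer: Pow(Add(274965, Mul(2, Pow(78, Rational(1, 2)))), Rational(1, 2)) ≈ 524.39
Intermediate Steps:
Function('G')(a) = Mul(Pow(2, Rational(1, 2)), Pow(a, Rational(1, 2))) (Function('G')(a) = Pow(Mul(2, a), Rational(1, 2)) = Mul(Pow(2, Rational(1, 2)), Pow(a, Rational(1, 2))))
Pow(Add(274965, Function('G')(156)), Rational(1, 2)) = Pow(Add(274965, Mul(Pow(2, Rational(1, 2)), Pow(156, Rational(1, 2)))), Rational(1, 2)) = Pow(Add(274965, Mul(Pow(2, Rational(1, 2)), Mul(2, Pow(39, Rational(1, 2))))), Rational(1, 2)) = Pow(Add(274965, Mul(2, Pow(78, Rational(1, 2)))), Rational(1, 2))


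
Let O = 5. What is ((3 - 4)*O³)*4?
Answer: -500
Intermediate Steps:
((3 - 4)*O³)*4 = ((3 - 4)*5³)*4 = -1*125*4 = -125*4 = -500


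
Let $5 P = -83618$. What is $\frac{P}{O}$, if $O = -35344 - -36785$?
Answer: $- \frac{83618}{7205} \approx -11.606$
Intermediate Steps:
$O = 1441$ ($O = -35344 + 36785 = 1441$)
$P = - \frac{83618}{5}$ ($P = \frac{1}{5} \left(-83618\right) = - \frac{83618}{5} \approx -16724.0$)
$\frac{P}{O} = - \frac{83618}{5 \cdot 1441} = \left(- \frac{83618}{5}\right) \frac{1}{1441} = - \frac{83618}{7205}$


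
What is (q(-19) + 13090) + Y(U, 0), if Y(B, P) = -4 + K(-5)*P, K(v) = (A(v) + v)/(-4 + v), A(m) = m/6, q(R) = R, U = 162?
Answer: 13067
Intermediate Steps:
A(m) = m/6 (A(m) = m*(⅙) = m/6)
K(v) = 7*v/(6*(-4 + v)) (K(v) = (v/6 + v)/(-4 + v) = (7*v/6)/(-4 + v) = 7*v/(6*(-4 + v)))
Y(B, P) = -4 + 35*P/54 (Y(B, P) = -4 + ((7/6)*(-5)/(-4 - 5))*P = -4 + ((7/6)*(-5)/(-9))*P = -4 + ((7/6)*(-5)*(-⅑))*P = -4 + 35*P/54)
(q(-19) + 13090) + Y(U, 0) = (-19 + 13090) + (-4 + (35/54)*0) = 13071 + (-4 + 0) = 13071 - 4 = 13067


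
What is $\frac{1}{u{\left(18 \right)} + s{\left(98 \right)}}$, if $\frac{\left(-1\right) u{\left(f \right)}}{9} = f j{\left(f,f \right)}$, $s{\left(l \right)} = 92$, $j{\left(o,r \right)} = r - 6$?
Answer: $- \frac{1}{1852} \approx -0.00053996$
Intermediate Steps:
$j{\left(o,r \right)} = -6 + r$ ($j{\left(o,r \right)} = r - 6 = -6 + r$)
$u{\left(f \right)} = - 9 f \left(-6 + f\right)$
$\frac{1}{u{\left(18 \right)} + s{\left(98 \right)}} = \frac{1}{9 \cdot 18 \left(6 - 18\right) + 92} = \frac{1}{9 \cdot 18 \left(-12\right) + 92} = \frac{1}{-1944 + 92} = \frac{1}{-1852} = - \frac{1}{1852}$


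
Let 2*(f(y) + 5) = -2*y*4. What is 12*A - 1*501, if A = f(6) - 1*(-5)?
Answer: -789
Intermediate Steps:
f(y) = -5 - 4*y (f(y) = -5 + (-2*y*4)/2 = -5 + (-8*y)/2 = -5 - 4*y)
A = -24 (A = (-5 - 4*6) - 1*(-5) = (-5 - 24) + 5 = -29 + 5 = -24)
12*A - 1*501 = 12*(-24) - 1*501 = -288 - 501 = -789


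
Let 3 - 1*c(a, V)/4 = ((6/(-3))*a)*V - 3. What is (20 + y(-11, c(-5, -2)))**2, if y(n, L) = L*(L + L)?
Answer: 468809104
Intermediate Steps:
c(a, V) = 24 + 8*V*a (c(a, V) = 12 - 4*(((6/(-3))*a)*V - 3) = 12 - 4*(((6*(-1/3))*a)*V - 3) = 12 - 4*((-2*a)*V - 3) = 12 - 4*(-2*V*a - 3) = 12 - 4*(-3 - 2*V*a) = 12 + (12 + 8*V*a) = 24 + 8*V*a)
y(n, L) = 2*L**2 (y(n, L) = L*(2*L) = 2*L**2)
(20 + y(-11, c(-5, -2)))**2 = (20 + 2*(24 + 8*(-2)*(-5))**2)**2 = (20 + 2*(24 + 80)**2)**2 = (20 + 2*104**2)**2 = (20 + 2*10816)**2 = (20 + 21632)**2 = 21652**2 = 468809104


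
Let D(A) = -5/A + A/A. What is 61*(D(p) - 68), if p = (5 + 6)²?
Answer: -494832/121 ≈ -4089.5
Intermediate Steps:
p = 121 (p = 11² = 121)
D(A) = 1 - 5/A (D(A) = -5/A + 1 = 1 - 5/A)
61*(D(p) - 68) = 61*((-5 + 121)/121 - 68) = 61*((1/121)*116 - 68) = 61*(116/121 - 68) = 61*(-8112/121) = -494832/121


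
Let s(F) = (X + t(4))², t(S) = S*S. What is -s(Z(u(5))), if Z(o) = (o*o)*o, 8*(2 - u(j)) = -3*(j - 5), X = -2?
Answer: -196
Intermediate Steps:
u(j) = ⅛ + 3*j/8 (u(j) = 2 - (-3)*(j - 5)/8 = 2 - (-3)*(-5 + j)/8 = 2 - (15 - 3*j)/8 = 2 + (-15/8 + 3*j/8) = ⅛ + 3*j/8)
t(S) = S²
Z(o) = o³ (Z(o) = o²*o = o³)
s(F) = 196 (s(F) = (-2 + 4²)² = (-2 + 16)² = 14² = 196)
-s(Z(u(5))) = -1*196 = -196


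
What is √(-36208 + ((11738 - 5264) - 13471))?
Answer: I*√43205 ≈ 207.86*I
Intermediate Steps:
√(-36208 + ((11738 - 5264) - 13471)) = √(-36208 + (6474 - 13471)) = √(-36208 - 6997) = √(-43205) = I*√43205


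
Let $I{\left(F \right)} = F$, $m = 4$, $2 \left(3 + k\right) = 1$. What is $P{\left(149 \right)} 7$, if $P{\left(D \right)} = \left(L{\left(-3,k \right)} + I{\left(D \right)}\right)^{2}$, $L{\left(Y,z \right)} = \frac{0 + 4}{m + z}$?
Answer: $\frac{1449175}{9} \approx 1.6102 \cdot 10^{5}$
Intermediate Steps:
$k = - \frac{5}{2}$ ($k = -3 + \frac{1}{2} \cdot 1 = -3 + \frac{1}{2} = - \frac{5}{2} \approx -2.5$)
$L{\left(Y,z \right)} = \frac{4}{4 + z}$ ($L{\left(Y,z \right)} = \frac{0 + 4}{4 + z} = \frac{4}{4 + z}$)
$P{\left(D \right)} = \left(\frac{8}{3} + D\right)^{2}$ ($P{\left(D \right)} = \left(\frac{4}{4 - \frac{5}{2}} + D\right)^{2} = \left(\frac{4}{\frac{3}{2}} + D\right)^{2} = \left(4 \cdot \frac{2}{3} + D\right)^{2} = \left(\frac{8}{3} + D\right)^{2}$)
$P{\left(149 \right)} 7 = \frac{\left(8 + 3 \cdot 149\right)^{2}}{9} \cdot 7 = \frac{\left(8 + 447\right)^{2}}{9} \cdot 7 = \frac{455^{2}}{9} \cdot 7 = \frac{1}{9} \cdot 207025 \cdot 7 = \frac{207025}{9} \cdot 7 = \frac{1449175}{9}$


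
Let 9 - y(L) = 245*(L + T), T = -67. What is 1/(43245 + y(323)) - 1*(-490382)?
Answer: 9545776011/19466 ≈ 4.9038e+5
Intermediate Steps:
y(L) = 16424 - 245*L (y(L) = 9 - 245*(L - 67) = 9 - 245*(-67 + L) = 9 - (-16415 + 245*L) = 9 + (16415 - 245*L) = 16424 - 245*L)
1/(43245 + y(323)) - 1*(-490382) = 1/(43245 + (16424 - 245*323)) - 1*(-490382) = 1/(43245 + (16424 - 79135)) + 490382 = 1/(43245 - 62711) + 490382 = 1/(-19466) + 490382 = -1/19466 + 490382 = 9545776011/19466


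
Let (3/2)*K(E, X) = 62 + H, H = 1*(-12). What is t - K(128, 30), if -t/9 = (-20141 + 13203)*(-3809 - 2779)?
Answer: -1234103788/3 ≈ -4.1137e+8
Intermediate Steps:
H = -12
t = -411367896 (t = -9*(-20141 + 13203)*(-3809 - 2779) = -(-62442)*(-6588) = -9*45707544 = -411367896)
K(E, X) = 100/3 (K(E, X) = 2*(62 - 12)/3 = (⅔)*50 = 100/3)
t - K(128, 30) = -411367896 - 1*100/3 = -411367896 - 100/3 = -1234103788/3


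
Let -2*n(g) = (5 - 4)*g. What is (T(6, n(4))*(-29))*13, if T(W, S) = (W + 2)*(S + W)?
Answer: -12064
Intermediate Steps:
n(g) = -g/2 (n(g) = -(5 - 4)*g/2 = -g/2)
T(W, S) = (2 + W)*(S + W)
(T(6, n(4))*(-29))*13 = ((6**2 + 2*(-1/2*4) + 2*6 - 1/2*4*6)*(-29))*13 = ((36 + 2*(-2) + 12 - 2*6)*(-29))*13 = ((36 - 4 + 12 - 12)*(-29))*13 = (32*(-29))*13 = -928*13 = -12064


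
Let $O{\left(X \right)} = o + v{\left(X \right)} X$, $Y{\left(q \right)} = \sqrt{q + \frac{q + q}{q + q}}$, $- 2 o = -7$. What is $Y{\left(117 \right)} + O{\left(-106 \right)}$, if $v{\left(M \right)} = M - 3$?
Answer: $\frac{23115}{2} + \sqrt{118} \approx 11568.0$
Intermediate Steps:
$v{\left(M \right)} = -3 + M$
$o = \frac{7}{2}$ ($o = \left(- \frac{1}{2}\right) \left(-7\right) = \frac{7}{2} \approx 3.5$)
$Y{\left(q \right)} = \sqrt{1 + q}$ ($Y{\left(q \right)} = \sqrt{q + \frac{2 q}{2 q}} = \sqrt{q + 2 q \frac{1}{2 q}} = \sqrt{q + 1} = \sqrt{1 + q}$)
$O{\left(X \right)} = \frac{7}{2} + X \left(-3 + X\right)$ ($O{\left(X \right)} = \frac{7}{2} + \left(-3 + X\right) X = \frac{7}{2} + X \left(-3 + X\right)$)
$Y{\left(117 \right)} + O{\left(-106 \right)} = \sqrt{1 + 117} - \left(- \frac{7}{2} + 106 \left(-3 - 106\right)\right) = \sqrt{118} + \left(\frac{7}{2} - -11554\right) = \sqrt{118} + \left(\frac{7}{2} + 11554\right) = \sqrt{118} + \frac{23115}{2} = \frac{23115}{2} + \sqrt{118}$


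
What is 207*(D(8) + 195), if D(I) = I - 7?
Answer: 40572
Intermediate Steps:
D(I) = -7 + I
207*(D(8) + 195) = 207*((-7 + 8) + 195) = 207*(1 + 195) = 207*196 = 40572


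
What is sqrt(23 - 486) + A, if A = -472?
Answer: -472 + I*sqrt(463) ≈ -472.0 + 21.517*I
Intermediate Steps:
sqrt(23 - 486) + A = sqrt(23 - 486) - 472 = sqrt(-463) - 472 = I*sqrt(463) - 472 = -472 + I*sqrt(463)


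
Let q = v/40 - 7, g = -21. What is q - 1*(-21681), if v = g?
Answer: 866939/40 ≈ 21673.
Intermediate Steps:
v = -21
q = -301/40 (q = -21/40 - 7 = -301/40 ≈ -7.5250)
q - 1*(-21681) = -301/40 - 1*(-21681) = -301/40 + 21681 = 866939/40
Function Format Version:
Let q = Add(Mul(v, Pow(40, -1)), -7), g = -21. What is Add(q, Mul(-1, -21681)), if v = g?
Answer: Rational(866939, 40) ≈ 21673.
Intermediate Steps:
v = -21
q = Rational(-301, 40) (q = Add(Mul(-21, Pow(40, -1)), -7) = Add(Mul(-21, Rational(1, 40)), -7) = Add(Rational(-21, 40), -7) = Rational(-301, 40) ≈ -7.5250)
Add(q, Mul(-1, -21681)) = Add(Rational(-301, 40), Mul(-1, -21681)) = Add(Rational(-301, 40), 21681) = Rational(866939, 40)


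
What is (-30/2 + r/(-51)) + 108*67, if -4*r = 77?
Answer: 1473161/204 ≈ 7221.4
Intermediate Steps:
r = -77/4 (r = -¼*77 = -77/4 ≈ -19.250)
(-30/2 + r/(-51)) + 108*67 = (-30/2 - 77/4/(-51)) + 108*67 = (-30*½ - 77/4*(-1/51)) + 7236 = (-15 + 77/204) + 7236 = -2983/204 + 7236 = 1473161/204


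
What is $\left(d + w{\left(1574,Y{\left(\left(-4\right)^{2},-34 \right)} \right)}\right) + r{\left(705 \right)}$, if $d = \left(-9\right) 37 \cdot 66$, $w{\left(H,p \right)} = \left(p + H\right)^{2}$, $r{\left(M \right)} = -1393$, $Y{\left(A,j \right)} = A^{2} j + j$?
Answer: $51299525$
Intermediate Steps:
$Y{\left(A,j \right)} = j + j A^{2}$ ($Y{\left(A,j \right)} = j A^{2} + j = j + j A^{2}$)
$w{\left(H,p \right)} = \left(H + p\right)^{2}$
$d = -21978$ ($d = \left(-333\right) 66 = -21978$)
$\left(d + w{\left(1574,Y{\left(\left(-4\right)^{2},-34 \right)} \right)}\right) + r{\left(705 \right)} = \left(-21978 + \left(1574 - 34 \left(1 + \left(\left(-4\right)^{2}\right)^{2}\right)\right)^{2}\right) - 1393 = \left(-21978 + \left(1574 - 34 \left(1 + 16^{2}\right)\right)^{2}\right) - 1393 = \left(-21978 + \left(1574 - 34 \left(1 + 256\right)\right)^{2}\right) - 1393 = \left(-21978 + \left(1574 - 8738\right)^{2}\right) - 1393 = \left(-21978 + \left(-7164\right)^{2}\right) - 1393 = \left(-21978 + 51322896\right) - 1393 = 51300918 - 1393 = 51299525$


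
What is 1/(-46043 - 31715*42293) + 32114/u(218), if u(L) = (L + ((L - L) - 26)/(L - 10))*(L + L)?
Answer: 211221426979445/624794875811778 ≈ 0.33807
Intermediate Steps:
u(L) = 2*L*(L - 26/(-10 + L)) (u(L) = (L + (0 - 26)/(-10 + L))*(2*L) = (L - 26/(-10 + L))*(2*L) = 2*L*(L - 26/(-10 + L)))
1/(-46043 - 31715*42293) + 32114/u(218) = 1/(-46043 - 31715*42293) + 32114/((2*218*(-26 + 218² - 10*218)/(-10 + 218))) = (1/42293)/(-77758) + 32114/((2*218*(-26 + 47524 - 2180)/208)) = -1/77758*1/42293 + 32114/((2*218*(1/208)*45318)) = -1/3288619094 + 32114/(189987/2) = -1/3288619094 + 32114*(2/189987) = -1/3288619094 + 64228/189987 = 211221426979445/624794875811778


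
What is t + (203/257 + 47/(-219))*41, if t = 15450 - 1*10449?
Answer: 282798781/56283 ≈ 5024.6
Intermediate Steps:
t = 5001 (t = 15450 - 10449 = 5001)
t + (203/257 + 47/(-219))*41 = 5001 + (203/257 + 47/(-219))*41 = 5001 + (203*(1/257) + 47*(-1/219))*41 = 5001 + (203/257 - 47/219)*41 = 5001 + (32378/56283)*41 = 5001 + 1327498/56283 = 282798781/56283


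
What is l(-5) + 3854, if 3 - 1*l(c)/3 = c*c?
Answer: 3788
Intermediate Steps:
l(c) = 9 - 3*c² (l(c) = 9 - 3*c*c = 9 - 3*c²)
l(-5) + 3854 = (9 - 3*(-5)²) + 3854 = (9 - 3*25) + 3854 = (9 - 75) + 3854 = -66 + 3854 = 3788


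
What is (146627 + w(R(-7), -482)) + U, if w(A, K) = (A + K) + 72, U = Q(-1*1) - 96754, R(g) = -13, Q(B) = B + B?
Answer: 49448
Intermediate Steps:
Q(B) = 2*B
U = -96756 (U = 2*(-1*1) - 96754 = 2*(-1) - 96754 = -2 - 96754 = -96756)
w(A, K) = 72 + A + K
(146627 + w(R(-7), -482)) + U = (146627 + (72 - 13 - 482)) - 96756 = (146627 - 423) - 96756 = 146204 - 96756 = 49448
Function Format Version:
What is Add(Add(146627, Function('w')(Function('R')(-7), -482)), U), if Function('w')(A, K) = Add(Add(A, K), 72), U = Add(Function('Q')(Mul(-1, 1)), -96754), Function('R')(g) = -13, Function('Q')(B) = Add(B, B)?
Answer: 49448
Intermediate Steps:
Function('Q')(B) = Mul(2, B)
U = -96756 (U = Add(Mul(2, Mul(-1, 1)), -96754) = Add(Mul(2, -1), -96754) = Add(-2, -96754) = -96756)
Function('w')(A, K) = Add(72, A, K)
Add(Add(146627, Function('w')(Function('R')(-7), -482)), U) = Add(Add(146627, Add(72, -13, -482)), -96756) = Add(Add(146627, -423), -96756) = Add(146204, -96756) = 49448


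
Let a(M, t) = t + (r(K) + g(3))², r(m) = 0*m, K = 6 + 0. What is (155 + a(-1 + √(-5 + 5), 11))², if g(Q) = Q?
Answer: 30625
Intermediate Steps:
K = 6
r(m) = 0
a(M, t) = 9 + t (a(M, t) = t + (0 + 3)² = t + 3² = t + 9 = 9 + t)
(155 + a(-1 + √(-5 + 5), 11))² = (155 + (9 + 11))² = (155 + 20)² = 175² = 30625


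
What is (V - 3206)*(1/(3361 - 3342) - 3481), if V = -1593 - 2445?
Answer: 479103672/19 ≈ 2.5216e+7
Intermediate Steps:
V = -4038
(V - 3206)*(1/(3361 - 3342) - 3481) = (-4038 - 3206)*(1/(3361 - 3342) - 3481) = -7244*(1/19 - 3481) = -7244*(-66138/19) = 479103672/19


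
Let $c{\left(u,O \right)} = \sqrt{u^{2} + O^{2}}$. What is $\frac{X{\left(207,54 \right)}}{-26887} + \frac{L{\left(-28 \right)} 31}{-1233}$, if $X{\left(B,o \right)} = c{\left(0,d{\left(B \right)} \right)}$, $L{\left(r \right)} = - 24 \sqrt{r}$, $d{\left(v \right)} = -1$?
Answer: $- \frac{1}{26887} + \frac{496 i \sqrt{7}}{411} \approx -3.7193 \cdot 10^{-5} + 3.1929 i$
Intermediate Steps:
$c{\left(u,O \right)} = \sqrt{O^{2} + u^{2}}$
$X{\left(B,o \right)} = 1$ ($X{\left(B,o \right)} = \sqrt{\left(-1\right)^{2} + 0^{2}} = \sqrt{1 + 0} = \sqrt{1} = 1$)
$\frac{X{\left(207,54 \right)}}{-26887} + \frac{L{\left(-28 \right)} 31}{-1233} = 1 \frac{1}{-26887} + \frac{- 24 \sqrt{-28} \cdot 31}{-1233} = 1 \left(- \frac{1}{26887}\right) + - 24 \cdot 2 i \sqrt{7} \cdot 31 \left(- \frac{1}{1233}\right) = - \frac{1}{26887} + - 48 i \sqrt{7} \cdot 31 \left(- \frac{1}{1233}\right) = - \frac{1}{26887} + - 1488 i \sqrt{7} \left(- \frac{1}{1233}\right) = - \frac{1}{26887} + \frac{496 i \sqrt{7}}{411}$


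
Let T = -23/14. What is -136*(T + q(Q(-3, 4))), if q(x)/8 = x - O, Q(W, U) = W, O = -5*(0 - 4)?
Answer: 176732/7 ≈ 25247.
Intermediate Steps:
O = 20 (O = -5*(-4) = 20)
T = -23/14 (T = -23*1/14 = -23/14 ≈ -1.6429)
q(x) = -160 + 8*x (q(x) = 8*(x - 1*20) = 8*(x - 20) = 8*(-20 + x) = -160 + 8*x)
-136*(T + q(Q(-3, 4))) = -136*(-23/14 + (-160 + 8*(-3))) = -136*(-23/14 + (-160 - 24)) = -136*(-23/14 - 184) = -136*(-2599/14) = 176732/7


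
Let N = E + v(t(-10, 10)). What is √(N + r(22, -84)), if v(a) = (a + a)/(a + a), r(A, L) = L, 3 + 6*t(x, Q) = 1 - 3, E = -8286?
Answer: I*√8369 ≈ 91.482*I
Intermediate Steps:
t(x, Q) = -⅚ (t(x, Q) = -½ + (1 - 3)/6 = -½ + (⅙)*(-2) = -½ - ⅓ = -⅚)
v(a) = 1 (v(a) = (2*a)/((2*a)) = (2*a)*(1/(2*a)) = 1)
N = -8285 (N = -8286 + 1 = -8285)
√(N + r(22, -84)) = √(-8285 - 84) = √(-8369) = I*√8369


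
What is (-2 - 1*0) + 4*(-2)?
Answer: -10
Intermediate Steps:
(-2 - 1*0) + 4*(-2) = (-2 + 0) - 8 = -2 - 8 = -10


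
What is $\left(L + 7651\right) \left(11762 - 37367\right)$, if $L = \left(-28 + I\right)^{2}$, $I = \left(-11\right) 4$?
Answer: $-328640175$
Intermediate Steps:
$I = -44$
$L = 5184$ ($L = \left(-28 - 44\right)^{2} = \left(-72\right)^{2} = 5184$)
$\left(L + 7651\right) \left(11762 - 37367\right) = \left(5184 + 7651\right) \left(11762 - 37367\right) = 12835 \left(-25605\right) = -328640175$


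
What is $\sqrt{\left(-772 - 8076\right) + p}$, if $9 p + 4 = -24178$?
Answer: $\frac{i \sqrt{103814}}{3} \approx 107.4 i$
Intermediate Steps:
$p = - \frac{24182}{9}$ ($p = - \frac{4}{9} + \frac{1}{9} \left(-24178\right) = - \frac{4}{9} - \frac{24178}{9} = - \frac{24182}{9} \approx -2686.9$)
$\sqrt{\left(-772 - 8076\right) + p} = \sqrt{\left(-772 - 8076\right) - \frac{24182}{9}} = \sqrt{-8848 - \frac{24182}{9}} = \sqrt{- \frac{103814}{9}} = \frac{i \sqrt{103814}}{3}$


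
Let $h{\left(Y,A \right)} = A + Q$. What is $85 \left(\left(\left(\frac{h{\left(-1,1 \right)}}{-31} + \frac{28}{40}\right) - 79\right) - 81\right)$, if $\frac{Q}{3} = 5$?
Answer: $- \frac{842231}{62} \approx -13584.0$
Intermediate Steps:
$Q = 15$ ($Q = 3 \cdot 5 = 15$)
$h{\left(Y,A \right)} = 15 + A$ ($h{\left(Y,A \right)} = A + 15 = 15 + A$)
$85 \left(\left(\left(\frac{h{\left(-1,1 \right)}}{-31} + \frac{28}{40}\right) - 79\right) - 81\right) = 85 \left(\left(\left(\frac{15 + 1}{-31} + \frac{28}{40}\right) - 79\right) - 81\right) = 85 \left(\left(\left(16 \left(- \frac{1}{31}\right) + 28 \cdot \frac{1}{40}\right) - 79\right) - 81\right) = 85 \left(\left(\left(- \frac{16}{31} + \frac{7}{10}\right) - 79\right) - 81\right) = 85 \left(\left(\frac{57}{310} - 79\right) - 81\right) = 85 \left(- \frac{24433}{310} - 81\right) = 85 \left(- \frac{49543}{310}\right) = - \frac{842231}{62}$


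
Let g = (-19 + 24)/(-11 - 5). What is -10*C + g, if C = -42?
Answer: 6715/16 ≈ 419.69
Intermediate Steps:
g = -5/16 (g = 5/(-16) = 5*(-1/16) = -5/16 ≈ -0.31250)
-10*C + g = -10*(-42) - 5/16 = 420 - 5/16 = 6715/16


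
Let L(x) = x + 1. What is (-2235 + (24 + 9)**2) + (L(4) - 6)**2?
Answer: -1145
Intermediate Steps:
L(x) = 1 + x
(-2235 + (24 + 9)**2) + (L(4) - 6)**2 = (-2235 + (24 + 9)**2) + ((1 + 4) - 6)**2 = (-2235 + 33**2) + (5 - 6)**2 = (-2235 + 1089) + (-1)**2 = -1146 + 1 = -1145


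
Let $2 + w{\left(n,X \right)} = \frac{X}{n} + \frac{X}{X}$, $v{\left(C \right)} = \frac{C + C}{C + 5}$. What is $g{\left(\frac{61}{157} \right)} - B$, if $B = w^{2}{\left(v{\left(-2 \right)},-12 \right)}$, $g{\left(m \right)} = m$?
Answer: $- \frac{9987}{157} \approx -63.611$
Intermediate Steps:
$v{\left(C \right)} = \frac{2 C}{5 + C}$
$w{\left(n,X \right)} = -1 + \frac{X}{n}$ ($w{\left(n,X \right)} = -2 + \left(\frac{X}{n} + \frac{X}{X}\right) = -2 + \left(\frac{X}{n} + 1\right) = -2 + \left(1 + \frac{X}{n}\right) = -1 + \frac{X}{n}$)
$B = 64$ ($B = \left(\frac{-12 - 2 \left(-2\right) \frac{1}{5 - 2}}{2 \left(-2\right) \frac{1}{5 - 2}}\right)^{2} = \left(\frac{-12 - 2 \left(-2\right) \frac{1}{3}}{2 \left(-2\right) \frac{1}{3}}\right)^{2} = \left(\frac{-12 - - \frac{4}{3}}{- \frac{4}{3}}\right)^{2} = \left(- \frac{3 \left(-12 + \frac{4}{3}\right)}{4}\right)^{2} = \left(\left(- \frac{3}{4}\right) \left(- \frac{32}{3}\right)\right)^{2} = 8^{2} = 64$)
$g{\left(\frac{61}{157} \right)} - B = \frac{61}{157} - 64 = - \frac{9987}{157}$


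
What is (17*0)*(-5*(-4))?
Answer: 0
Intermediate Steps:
(17*0)*(-5*(-4)) = 0*20 = 0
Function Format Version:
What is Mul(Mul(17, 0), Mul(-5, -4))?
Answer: 0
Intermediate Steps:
Mul(Mul(17, 0), Mul(-5, -4)) = Mul(0, 20) = 0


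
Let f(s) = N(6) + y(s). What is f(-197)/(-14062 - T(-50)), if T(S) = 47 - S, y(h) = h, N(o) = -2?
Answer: 199/14159 ≈ 0.014055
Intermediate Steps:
f(s) = -2 + s
f(-197)/(-14062 - T(-50)) = (-2 - 197)/(-14062 - (47 - 1*(-50))) = -199/(-14062 - (47 + 50)) = -199/(-14062 - 1*97) = -199/(-14062 - 97) = -199/(-14159) = -199*(-1/14159) = 199/14159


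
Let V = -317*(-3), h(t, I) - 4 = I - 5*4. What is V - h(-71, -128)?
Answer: 1095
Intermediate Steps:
h(t, I) = -16 + I (h(t, I) = 4 + (I - 5*4) = 4 + (I - 20) = 4 + (-20 + I) = -16 + I)
V = 951
V - h(-71, -128) = 951 - (-16 - 128) = 951 - 1*(-144) = 951 + 144 = 1095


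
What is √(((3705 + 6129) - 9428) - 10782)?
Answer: 2*I*√2594 ≈ 101.86*I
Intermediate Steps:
√(((3705 + 6129) - 9428) - 10782) = √((9834 - 9428) - 10782) = √(406 - 10782) = √(-10376) = 2*I*√2594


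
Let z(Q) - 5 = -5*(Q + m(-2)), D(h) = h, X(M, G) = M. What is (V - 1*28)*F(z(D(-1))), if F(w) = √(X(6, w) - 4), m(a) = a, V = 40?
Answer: 12*√2 ≈ 16.971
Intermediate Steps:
z(Q) = 15 - 5*Q (z(Q) = 5 - 5*(Q - 2) = 5 - 5*(-2 + Q) = 5 + (10 - 5*Q) = 15 - 5*Q)
F(w) = √2 (F(w) = √(6 - 4) = √2)
(V - 1*28)*F(z(D(-1))) = (40 - 1*28)*√2 = (40 - 28)*√2 = 12*√2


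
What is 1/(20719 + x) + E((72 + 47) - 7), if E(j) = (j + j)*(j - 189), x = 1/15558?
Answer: -5559827293786/322346203 ≈ -17248.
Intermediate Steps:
x = 1/15558 ≈ 6.4276e-5
E(j) = 2*j*(-189 + j) (E(j) = (2*j)*(-189 + j) = 2*j*(-189 + j))
1/(20719 + x) + E((72 + 47) - 7) = 1/(20719 + 1/15558) + 2*((72 + 47) - 7)*(-189 + ((72 + 47) - 7)) = 1/(322346203/15558) + 2*(119 - 7)*(-189 + (119 - 7)) = 15558/322346203 + 2*112*(-189 + 112) = 15558/322346203 + 2*112*(-77) = 15558/322346203 - 17248 = -5559827293786/322346203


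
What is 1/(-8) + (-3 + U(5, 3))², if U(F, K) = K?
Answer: -⅛ ≈ -0.12500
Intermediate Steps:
1/(-8) + (-3 + U(5, 3))² = 1/(-8) + (-3 + 3)² = -⅛ + 0² = -⅛ + 0 = -⅛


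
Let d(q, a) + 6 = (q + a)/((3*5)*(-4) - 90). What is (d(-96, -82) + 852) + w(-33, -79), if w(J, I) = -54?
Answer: 59489/75 ≈ 793.19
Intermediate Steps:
d(q, a) = -6 - a/150 - q/150 (d(q, a) = -6 + (q + a)/((3*5)*(-4) - 90) = -6 + (a + q)/(15*(-4) - 90) = -6 + (a + q)/(-60 - 90) = -6 + (a + q)/(-150) = -6 + (a + q)*(-1/150) = -6 + (-a/150 - q/150) = -6 - a/150 - q/150)
(d(-96, -82) + 852) + w(-33, -79) = ((-6 - 1/150*(-82) - 1/150*(-96)) + 852) - 54 = ((-6 + 41/75 + 16/25) + 852) - 54 = (-361/75 + 852) - 54 = 63539/75 - 54 = 59489/75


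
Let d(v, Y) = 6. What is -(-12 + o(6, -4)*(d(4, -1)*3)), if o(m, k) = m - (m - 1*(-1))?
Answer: 30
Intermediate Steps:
o(m, k) = -1 (o(m, k) = m - (m + 1) = m - (1 + m) = m + (-1 - m) = -1)
-(-12 + o(6, -4)*(d(4, -1)*3)) = -(-12 - 6*3) = -(-12 - 1*18) = -(-12 - 18) = -1*(-30) = 30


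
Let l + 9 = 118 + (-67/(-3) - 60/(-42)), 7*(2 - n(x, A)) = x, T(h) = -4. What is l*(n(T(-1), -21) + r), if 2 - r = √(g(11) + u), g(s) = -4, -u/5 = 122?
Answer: 89216/147 - 2788*I*√614/21 ≈ 606.91 - 3289.7*I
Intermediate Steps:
u = -610 (u = -5*122 = -610)
n(x, A) = 2 - x/7
l = 2788/21 (l = -9 + (118 + (-67/(-3) - 60/(-42))) = -9 + (118 + (-67*(-⅓) - 60*(-1/42))) = -9 + (118 + (67/3 + 10/7)) = -9 + (118 + 499/21) = -9 + 2977/21 = 2788/21 ≈ 132.76)
r = 2 - I*√614 (r = 2 - √(-4 - 610) = 2 - √(-614) = 2 - I*√614 ≈ 2.0 - 24.779*I)
l*(n(T(-1), -21) + r) = 2788*((2 - ⅐*(-4)) + (2 - I*√614))/21 = 2788*((2 + 4/7) + (2 - I*√614))/21 = 2788*(18/7 + (2 - I*√614))/21 = 2788*(32/7 - I*√614)/21 = 89216/147 - 2788*I*√614/21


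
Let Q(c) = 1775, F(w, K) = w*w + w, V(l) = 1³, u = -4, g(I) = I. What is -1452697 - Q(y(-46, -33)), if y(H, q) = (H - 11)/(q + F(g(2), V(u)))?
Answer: -1454472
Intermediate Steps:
V(l) = 1
F(w, K) = w + w² (F(w, K) = w² + w = w + w²)
y(H, q) = (-11 + H)/(6 + q) (y(H, q) = (H - 11)/(q + 2*(1 + 2)) = (-11 + H)/(q + 2*3) = (-11 + H)/(q + 6) = (-11 + H)/(6 + q))
-1452697 - Q(y(-46, -33)) = -1452697 - 1*1775 = -1452697 - 1775 = -1454472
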